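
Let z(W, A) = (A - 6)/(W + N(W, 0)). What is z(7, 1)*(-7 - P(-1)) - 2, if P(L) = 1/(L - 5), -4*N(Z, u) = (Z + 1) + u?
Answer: 29/6 ≈ 4.8333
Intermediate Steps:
N(Z, u) = -¼ - Z/4 - u/4 (N(Z, u) = -((Z + 1) + u)/4 = -((1 + Z) + u)/4 = -(1 + Z + u)/4 = -¼ - Z/4 - u/4)
P(L) = 1/(-5 + L)
z(W, A) = (-6 + A)/(-¼ + 3*W/4) (z(W, A) = (A - 6)/(W + (-¼ - W/4 - ¼*0)) = (-6 + A)/(W + (-¼ - W/4 + 0)) = (-6 + A)/(W + (-¼ - W/4)) = (-6 + A)/(-¼ + 3*W/4))
z(7, 1)*(-7 - P(-1)) - 2 = (4*(-6 + 1)/(-1 + 3*7))*(-7 - 1/(-5 - 1)) - 2 = (4*(-5)/(-1 + 21))*(-7 - 1/(-6)) - 2 = (4*(-5)/20)*(-7 - 1*(-⅙)) - 2 = (4*(1/20)*(-5))*(-7 + ⅙) - 2 = -1*(-41/6) - 2 = 41/6 - 2 = 29/6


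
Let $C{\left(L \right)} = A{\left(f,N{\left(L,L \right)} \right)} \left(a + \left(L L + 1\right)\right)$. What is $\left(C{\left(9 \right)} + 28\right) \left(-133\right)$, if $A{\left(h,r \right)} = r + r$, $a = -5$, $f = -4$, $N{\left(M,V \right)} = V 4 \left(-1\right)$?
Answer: $733628$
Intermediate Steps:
$N{\left(M,V \right)} = - 4 V$ ($N{\left(M,V \right)} = 4 V \left(-1\right) = - 4 V$)
$A{\left(h,r \right)} = 2 r$
$C{\left(L \right)} = - 8 L \left(-4 + L^{2}\right)$ ($C{\left(L \right)} = 2 \left(- 4 L\right) \left(-5 + \left(L L + 1\right)\right) = - 8 L \left(-5 + \left(L^{2} + 1\right)\right) = - 8 L \left(-5 + \left(1 + L^{2}\right)\right) = - 8 L \left(-4 + L^{2}\right)$)
$\left(C{\left(9 \right)} + 28\right) \left(-133\right) = \left(8 \cdot 9 \left(4 - 9^{2}\right) + 28\right) \left(-133\right) = \left(8 \cdot 9 \left(4 - 81\right) + 28\right) \left(-133\right) = \left(8 \cdot 9 \left(-77\right) + 28\right) \left(-133\right) = \left(-5544 + 28\right) \left(-133\right) = \left(-5516\right) \left(-133\right) = 733628$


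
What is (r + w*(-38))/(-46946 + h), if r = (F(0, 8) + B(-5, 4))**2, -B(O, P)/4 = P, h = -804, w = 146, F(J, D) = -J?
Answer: 2646/23875 ≈ 0.11083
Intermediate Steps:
B(O, P) = -4*P
r = 256 (r = (-1*0 - 4*4)**2 = (0 - 16)**2 = (-16)**2 = 256)
(r + w*(-38))/(-46946 + h) = (256 + 146*(-38))/(-46946 - 804) = (256 - 5548)/(-47750) = -5292*(-1/47750) = 2646/23875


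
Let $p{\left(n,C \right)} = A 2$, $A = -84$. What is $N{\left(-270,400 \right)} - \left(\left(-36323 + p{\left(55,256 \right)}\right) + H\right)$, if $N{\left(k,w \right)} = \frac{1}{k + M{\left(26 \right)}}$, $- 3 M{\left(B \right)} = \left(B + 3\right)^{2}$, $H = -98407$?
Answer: $\frac{222716595}{1651} \approx 1.349 \cdot 10^{5}$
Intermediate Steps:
$M{\left(B \right)} = - \frac{\left(3 + B\right)^{2}}{3}$ ($M{\left(B \right)} = - \frac{\left(B + 3\right)^{2}}{3} = - \frac{\left(3 + B\right)^{2}}{3}$)
$p{\left(n,C \right)} = -168$ ($p{\left(n,C \right)} = \left(-84\right) 2 = -168$)
$N{\left(k,w \right)} = \frac{1}{- \frac{841}{3} + k}$ ($N{\left(k,w \right)} = \frac{1}{k - \frac{\left(3 + 26\right)^{2}}{3}} = \frac{1}{k - \frac{29^{2}}{3}} = \frac{1}{k - \frac{841}{3}} = \frac{1}{- \frac{841}{3} + k}$)
$N{\left(-270,400 \right)} - \left(\left(-36323 + p{\left(55,256 \right)}\right) + H\right) = \frac{3}{-841 + 3 \left(-270\right)} - \left(\left(-36323 - 168\right) - 98407\right) = \frac{3}{-841 - 810} - \left(-36491 - 98407\right) = \frac{3}{-1651} - -134898 = 3 \left(- \frac{1}{1651}\right) + 134898 = - \frac{3}{1651} + 134898 = \frac{222716595}{1651}$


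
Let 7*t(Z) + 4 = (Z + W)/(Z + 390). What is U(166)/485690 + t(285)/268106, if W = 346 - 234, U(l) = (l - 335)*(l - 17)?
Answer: -227860219628/4394803605975 ≈ -0.051848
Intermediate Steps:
U(l) = (-335 + l)*(-17 + l)
W = 112
t(Z) = -4/7 + (112 + Z)/(7*(390 + Z)) (t(Z) = -4/7 + ((Z + 112)/(Z + 390))/7 = -4/7 + ((112 + Z)/(390 + Z))/7 = -4/7 + (112 + Z)/(7*(390 + Z)))
U(166)/485690 + t(285)/268106 = (5695 + 166² - 352*166)/485690 + ((-1448 - 3*285)/(7*(390 + 285)))/268106 = (5695 + 27556 - 58432)*(1/485690) + ((⅐)*(-1448 - 855)/675)*(1/268106) = -25181*1/485690 + ((⅐)*(1/675)*(-2303))*(1/268106) = -25181/485690 - 329/675*1/268106 = -25181/485690 - 329/180971550 = -227860219628/4394803605975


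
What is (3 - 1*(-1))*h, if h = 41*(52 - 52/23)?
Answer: 187616/23 ≈ 8157.2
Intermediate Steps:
h = 46904/23 (h = 41*(52 - 52*1/23) = 41*(52 - 52/23) = 41*(1144/23) = 46904/23 ≈ 2039.3)
(3 - 1*(-1))*h = (3 - 1*(-1))*(46904/23) = (3 + 1)*(46904/23) = 4*(46904/23) = 187616/23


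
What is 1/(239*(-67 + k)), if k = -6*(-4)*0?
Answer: -1/16013 ≈ -6.2449e-5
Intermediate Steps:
k = 0 (k = 24*0 = 0)
1/(239*(-67 + k)) = 1/(239*(-67 + 0)) = 1/(239*(-67)) = 1/(-16013) = -1/16013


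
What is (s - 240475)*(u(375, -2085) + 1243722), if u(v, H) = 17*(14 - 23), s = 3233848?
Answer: 3722465868237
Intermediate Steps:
u(v, H) = -153 (u(v, H) = 17*(-9) = -153)
(s - 240475)*(u(375, -2085) + 1243722) = (3233848 - 240475)*(-153 + 1243722) = 2993373*1243569 = 3722465868237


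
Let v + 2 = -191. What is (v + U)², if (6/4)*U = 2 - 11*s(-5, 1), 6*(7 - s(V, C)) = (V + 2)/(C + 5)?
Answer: 19228225/324 ≈ 59346.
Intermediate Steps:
s(V, C) = 7 - (2 + V)/(6*(5 + C)) (s(V, C) = 7 - (V + 2)/(6*(C + 5)) = 7 - (2 + V)/(6*(5 + C)))
v = -193 (v = -2 - 191 = -193)
U = -911/18 (U = 2*(2 - 11*(208 - 1*(-5) + 42*1)/(6*(5 + 1)))/3 = 2*(2 - 11*(208 + 5 + 42)/(6*6))/3 = 2*(2 - 11*255/(6*6))/3 = 2*(2 - 11*85/12)/3 = 2*(2 - 935/12)/3 = (⅔)*(-911/12) = -911/18 ≈ -50.611)
(v + U)² = (-193 - 911/18)² = (-4385/18)² = 19228225/324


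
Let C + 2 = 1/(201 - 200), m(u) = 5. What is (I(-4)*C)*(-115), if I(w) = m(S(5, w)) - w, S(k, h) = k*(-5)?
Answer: 1035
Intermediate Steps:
S(k, h) = -5*k
I(w) = 5 - w
C = -1 (C = -2 + 1/(201 - 200) = -2 + 1/1 = -2 + 1 = -1)
(I(-4)*C)*(-115) = ((5 - 1*(-4))*(-1))*(-115) = ((5 + 4)*(-1))*(-115) = (9*(-1))*(-115) = -9*(-115) = 1035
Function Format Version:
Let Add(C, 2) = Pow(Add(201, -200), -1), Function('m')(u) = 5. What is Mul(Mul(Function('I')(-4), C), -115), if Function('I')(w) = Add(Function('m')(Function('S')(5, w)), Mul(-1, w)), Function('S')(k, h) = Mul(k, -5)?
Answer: 1035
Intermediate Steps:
Function('S')(k, h) = Mul(-5, k)
Function('I')(w) = Add(5, Mul(-1, w))
C = -1 (C = Add(-2, Pow(Add(201, -200), -1)) = Add(-2, Pow(1, -1)) = Add(-2, 1) = -1)
Mul(Mul(Function('I')(-4), C), -115) = Mul(Mul(Add(5, Mul(-1, -4)), -1), -115) = Mul(Mul(Add(5, 4), -1), -115) = Mul(Mul(9, -1), -115) = Mul(-9, -115) = 1035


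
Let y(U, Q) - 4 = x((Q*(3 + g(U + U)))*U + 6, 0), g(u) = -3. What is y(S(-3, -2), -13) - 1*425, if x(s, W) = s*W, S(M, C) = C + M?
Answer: -421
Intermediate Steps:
x(s, W) = W*s
y(U, Q) = 4 (y(U, Q) = 4 + 0*((Q*(3 - 3))*U + 6) = 4 + 0*((Q*0)*U + 6) = 4 + 0*(0*U + 6) = 4 + 0*(0 + 6) = 4 + 0*6 = 4 + 0 = 4)
y(S(-3, -2), -13) - 1*425 = 4 - 1*425 = 4 - 425 = -421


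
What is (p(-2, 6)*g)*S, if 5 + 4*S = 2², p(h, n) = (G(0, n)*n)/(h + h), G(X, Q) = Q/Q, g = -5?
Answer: -15/8 ≈ -1.8750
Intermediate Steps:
G(X, Q) = 1
p(h, n) = n/(2*h) (p(h, n) = (1*n)/(h + h) = n/((2*h)) = n*(1/(2*h)) = n/(2*h))
S = -¼ (S = -5/4 + (¼)*2² = -5/4 + (¼)*4 = -5/4 + 1 = -¼ ≈ -0.25000)
(p(-2, 6)*g)*S = (((½)*6/(-2))*(-5))*(-¼) = (((½)*6*(-½))*(-5))*(-¼) = -3/2*(-5)*(-¼) = (15/2)*(-¼) = -15/8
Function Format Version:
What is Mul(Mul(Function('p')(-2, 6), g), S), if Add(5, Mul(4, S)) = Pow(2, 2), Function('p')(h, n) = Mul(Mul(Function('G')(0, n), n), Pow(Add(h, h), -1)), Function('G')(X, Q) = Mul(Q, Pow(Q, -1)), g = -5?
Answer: Rational(-15, 8) ≈ -1.8750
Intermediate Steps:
Function('G')(X, Q) = 1
Function('p')(h, n) = Mul(Rational(1, 2), n, Pow(h, -1)) (Function('p')(h, n) = Mul(Mul(1, n), Pow(Add(h, h), -1)) = Mul(n, Pow(Mul(2, h), -1)) = Mul(n, Mul(Rational(1, 2), Pow(h, -1))) = Mul(Rational(1, 2), n, Pow(h, -1)))
S = Rational(-1, 4) (S = Add(Rational(-5, 4), Mul(Rational(1, 4), Pow(2, 2))) = Add(Rational(-5, 4), Mul(Rational(1, 4), 4)) = Add(Rational(-5, 4), 1) = Rational(-1, 4) ≈ -0.25000)
Mul(Mul(Function('p')(-2, 6), g), S) = Mul(Mul(Mul(Rational(1, 2), 6, Pow(-2, -1)), -5), Rational(-1, 4)) = Mul(Mul(Mul(Rational(1, 2), 6, Rational(-1, 2)), -5), Rational(-1, 4)) = Mul(Mul(Rational(-3, 2), -5), Rational(-1, 4)) = Mul(Rational(15, 2), Rational(-1, 4)) = Rational(-15, 8)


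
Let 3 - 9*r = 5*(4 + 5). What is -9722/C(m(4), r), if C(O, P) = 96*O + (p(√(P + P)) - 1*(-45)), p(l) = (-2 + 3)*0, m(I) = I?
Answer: -9722/429 ≈ -22.662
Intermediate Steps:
p(l) = 0 (p(l) = 1*0 = 0)
r = -14/3 (r = ⅓ - 5*(4 + 5)/9 = ⅓ - 5*9/9 = ⅓ - ⅑*45 = ⅓ - 5 = -14/3 ≈ -4.6667)
C(O, P) = 45 + 96*O (C(O, P) = 96*O + (0 - 1*(-45)) = 96*O + (0 + 45) = 96*O + 45 = 45 + 96*O)
-9722/C(m(4), r) = -9722/(45 + 96*4) = -9722/(45 + 384) = -9722/429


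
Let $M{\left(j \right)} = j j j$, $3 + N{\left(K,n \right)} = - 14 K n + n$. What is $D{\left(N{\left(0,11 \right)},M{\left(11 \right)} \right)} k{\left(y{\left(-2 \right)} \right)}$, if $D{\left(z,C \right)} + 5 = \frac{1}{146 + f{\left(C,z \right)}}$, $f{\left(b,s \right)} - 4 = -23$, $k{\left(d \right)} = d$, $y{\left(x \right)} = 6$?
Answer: $- \frac{3804}{127} \approx -29.953$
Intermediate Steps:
$N{\left(K,n \right)} = -3 + n - 14 K n$ ($N{\left(K,n \right)} = -3 + \left(- 14 K n + n\right) = -3 - \left(- n + 14 K n\right) = -3 + n - 14 K n$)
$M{\left(j \right)} = j^{3}$ ($M{\left(j \right)} = j^{2} j = j^{3}$)
$f{\left(b,s \right)} = -19$ ($f{\left(b,s \right)} = 4 - 23 = -19$)
$D{\left(z,C \right)} = - \frac{634}{127}$ ($D{\left(z,C \right)} = -5 + \frac{1}{146 - 19} = -5 + \frac{1}{127} = - \frac{634}{127}$)
$D{\left(N{\left(0,11 \right)},M{\left(11 \right)} \right)} k{\left(y{\left(-2 \right)} \right)} = \left(- \frac{634}{127}\right) 6 = - \frac{3804}{127}$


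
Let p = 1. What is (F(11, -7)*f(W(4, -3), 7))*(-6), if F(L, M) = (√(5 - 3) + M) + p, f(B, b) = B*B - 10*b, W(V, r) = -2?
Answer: -2376 + 396*√2 ≈ -1816.0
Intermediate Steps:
f(B, b) = B² - 10*b
F(L, M) = 1 + M + √2 (F(L, M) = (√(5 - 3) + M) + 1 = (√2 + M) + 1 = (M + √2) + 1 = 1 + M + √2)
(F(11, -7)*f(W(4, -3), 7))*(-6) = ((1 - 7 + √2)*((-2)² - 10*7))*(-6) = ((-6 + √2)*(4 - 70))*(-6) = ((-6 + √2)*(-66))*(-6) = (396 - 66*√2)*(-6) = -2376 + 396*√2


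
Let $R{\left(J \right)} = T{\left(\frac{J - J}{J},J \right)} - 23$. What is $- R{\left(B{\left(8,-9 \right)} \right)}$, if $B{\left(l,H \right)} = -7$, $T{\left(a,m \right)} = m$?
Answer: $30$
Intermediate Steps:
$R{\left(J \right)} = -23 + J$ ($R{\left(J \right)} = J - 23 = -23 + J$)
$- R{\left(B{\left(8,-9 \right)} \right)} = - (-23 - 7) = \left(-1\right) \left(-30\right) = 30$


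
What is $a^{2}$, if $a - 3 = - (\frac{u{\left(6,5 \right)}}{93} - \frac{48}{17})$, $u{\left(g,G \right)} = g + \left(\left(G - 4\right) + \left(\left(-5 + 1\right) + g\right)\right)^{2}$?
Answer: $\frac{8904256}{277729} \approx 32.061$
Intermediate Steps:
$u{\left(g,G \right)} = g + \left(-8 + G + g\right)^{2}$ ($u{\left(g,G \right)} = g + \left(\left(G - 4\right) + \left(-4 + g\right)\right)^{2} = g + \left(\left(-4 + G\right) + \left(-4 + g\right)\right)^{2} = g + \left(-8 + G + g\right)^{2}$)
$a = \frac{2984}{527}$ ($a = 3 - \left(\frac{6 + \left(-8 + 5 + 6\right)^{2}}{93} - \frac{48}{17}\right) = 3 - \left(\left(6 + 3^{2}\right) \frac{1}{93} - \frac{48}{17}\right) = 3 - \left(\left(6 + 9\right) \frac{1}{93} - \frac{48}{17}\right) = 3 - \left(15 \cdot \frac{1}{93} - \frac{48}{17}\right) = 3 - \left(\frac{5}{31} - \frac{48}{17}\right) = 3 - - \frac{1403}{527} = 3 + \frac{1403}{527} = \frac{2984}{527} \approx 5.6622$)
$a^{2} = \left(\frac{2984}{527}\right)^{2} = \frac{8904256}{277729}$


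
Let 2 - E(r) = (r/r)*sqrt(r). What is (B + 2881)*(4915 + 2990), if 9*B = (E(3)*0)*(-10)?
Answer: 22774305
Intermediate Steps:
E(r) = 2 - sqrt(r) (E(r) = 2 - r/r*sqrt(r) = 2 - sqrt(r))
B = 0 (B = (((2 - sqrt(3))*0)*(-10))/9 = (0*(-10))/9 = (1/9)*0 = 0)
(B + 2881)*(4915 + 2990) = (0 + 2881)*(4915 + 2990) = 2881*7905 = 22774305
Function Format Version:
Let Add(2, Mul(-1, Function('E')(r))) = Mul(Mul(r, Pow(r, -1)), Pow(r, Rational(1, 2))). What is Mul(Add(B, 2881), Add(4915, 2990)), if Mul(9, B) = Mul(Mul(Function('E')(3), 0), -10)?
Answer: 22774305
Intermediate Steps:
Function('E')(r) = Add(2, Mul(-1, Pow(r, Rational(1, 2)))) (Function('E')(r) = Add(2, Mul(-1, Mul(Mul(r, Pow(r, -1)), Pow(r, Rational(1, 2))))) = Add(2, Mul(-1, Mul(1, Pow(r, Rational(1, 2))))) = Add(2, Mul(-1, Pow(r, Rational(1, 2)))))
B = 0 (B = Mul(Rational(1, 9), Mul(Mul(Add(2, Mul(-1, Pow(3, Rational(1, 2)))), 0), -10)) = Mul(Rational(1, 9), Mul(0, -10)) = Mul(Rational(1, 9), 0) = 0)
Mul(Add(B, 2881), Add(4915, 2990)) = Mul(Add(0, 2881), Add(4915, 2990)) = Mul(2881, 7905) = 22774305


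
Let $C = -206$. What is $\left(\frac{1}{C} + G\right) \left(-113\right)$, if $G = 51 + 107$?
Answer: $- \frac{3677811}{206} \approx -17853.0$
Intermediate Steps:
$G = 158$
$\left(\frac{1}{C} + G\right) \left(-113\right) = \left(\frac{1}{-206} + 158\right) \left(-113\right) = \left(- \frac{1}{206} + 158\right) \left(-113\right) = \frac{32547}{206} \left(-113\right) = - \frac{3677811}{206}$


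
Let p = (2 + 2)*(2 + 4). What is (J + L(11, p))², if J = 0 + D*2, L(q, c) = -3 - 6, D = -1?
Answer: 121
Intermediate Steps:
p = 24 (p = 4*6 = 24)
L(q, c) = -9
J = -2 (J = 0 - 1*2 = 0 - 2 = -2)
(J + L(11, p))² = (-2 - 9)² = (-11)² = 121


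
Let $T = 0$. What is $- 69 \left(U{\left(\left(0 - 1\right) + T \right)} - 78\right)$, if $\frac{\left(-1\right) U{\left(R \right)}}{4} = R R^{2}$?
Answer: $5106$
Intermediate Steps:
$U{\left(R \right)} = - 4 R^{3}$ ($U{\left(R \right)} = - 4 R R^{2} = - 4 R^{3}$)
$- 69 \left(U{\left(\left(0 - 1\right) + T \right)} - 78\right) = - 69 \left(- 4 \left(\left(0 - 1\right) + 0\right)^{3} - 78\right) = - 69 \left(- 4 \left(-1 + 0\right)^{3} - 78\right) = - 69 \left(- 4 \left(-1\right)^{3} - 78\right) = - 69 \left(\left(-4\right) \left(-1\right) - 78\right) = - 69 \left(4 - 78\right) = \left(-69\right) \left(-74\right) = 5106$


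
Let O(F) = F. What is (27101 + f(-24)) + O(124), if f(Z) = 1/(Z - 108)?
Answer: 3593699/132 ≈ 27225.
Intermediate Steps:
f(Z) = 1/(-108 + Z)
(27101 + f(-24)) + O(124) = (27101 + 1/(-108 - 24)) + 124 = (27101 + 1/(-132)) + 124 = (27101 - 1/132) + 124 = 3577331/132 + 124 = 3593699/132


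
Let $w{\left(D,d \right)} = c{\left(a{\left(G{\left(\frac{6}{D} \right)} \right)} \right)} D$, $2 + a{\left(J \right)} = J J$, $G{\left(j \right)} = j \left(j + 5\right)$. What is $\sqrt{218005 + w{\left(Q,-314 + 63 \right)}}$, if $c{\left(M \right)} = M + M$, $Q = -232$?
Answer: $\frac{\sqrt{2477467524299}}{3364} \approx 467.89$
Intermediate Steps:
$G{\left(j \right)} = j \left(5 + j\right)$
$a{\left(J \right)} = -2 + J^{2}$ ($a{\left(J \right)} = -2 + J J = -2 + J^{2}$)
$c{\left(M \right)} = 2 M$
$w{\left(D,d \right)} = D \left(-4 + \frac{72 \left(5 + \frac{6}{D}\right)^{2}}{D^{2}}\right)$ ($w{\left(D,d \right)} = 2 \left(-2 + \left(\frac{6}{D} \left(5 + \frac{6}{D}\right)\right)^{2}\right) D = 2 \left(-2 + \left(\frac{6 \left(5 + \frac{6}{D}\right)}{D}\right)^{2}\right) D = 2 \left(-2 + \frac{36 \left(5 + \frac{6}{D}\right)^{2}}{D^{2}}\right) D = \left(-4 + \frac{72 \left(5 + \frac{6}{D}\right)^{2}}{D^{2}}\right) D = D \left(-4 + \frac{72 \left(5 + \frac{6}{D}\right)^{2}}{D^{2}}\right)$)
$\sqrt{218005 + w{\left(Q,-314 + 63 \right)}} = \sqrt{218005 + \left(\left(-4\right) \left(-232\right) + \frac{72 \left(6 + 5 \left(-232\right)\right)^{2}}{-12487168}\right)} = \sqrt{218005 + \left(928 + 72 \left(- \frac{1}{12487168}\right) \left(6 - 1160\right)^{2}\right)} = \sqrt{218005 + \left(928 + 72 \left(- \frac{1}{12487168}\right) \left(-1154\right)^{2}\right)} = \sqrt{218005 + \left(928 + 72 \left(- \frac{1}{12487168}\right) 1331716\right)} = \sqrt{218005 + \left(928 - \frac{2996361}{390224}\right)} = \sqrt{218005 + \frac{359131511}{390224}} = \sqrt{\frac{85429914631}{390224}} = \frac{\sqrt{2477467524299}}{3364}$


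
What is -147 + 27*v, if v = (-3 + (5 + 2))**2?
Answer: 285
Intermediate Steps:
v = 16 (v = (-3 + 7)**2 = 4**2 = 16)
-147 + 27*v = -147 + 27*16 = -147 + 432 = 285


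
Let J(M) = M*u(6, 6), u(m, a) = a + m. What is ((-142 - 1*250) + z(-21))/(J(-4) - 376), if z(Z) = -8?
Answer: 50/53 ≈ 0.94340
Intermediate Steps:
J(M) = 12*M (J(M) = M*(6 + 6) = M*12 = 12*M)
((-142 - 1*250) + z(-21))/(J(-4) - 376) = ((-142 - 1*250) - 8)/(12*(-4) - 376) = ((-142 - 250) - 8)/(-48 - 376) = (-392 - 8)/(-424) = -400*(-1/424) = 50/53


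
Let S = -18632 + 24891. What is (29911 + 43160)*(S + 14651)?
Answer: 1527914610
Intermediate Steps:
S = 6259
(29911 + 43160)*(S + 14651) = (29911 + 43160)*(6259 + 14651) = 73071*20910 = 1527914610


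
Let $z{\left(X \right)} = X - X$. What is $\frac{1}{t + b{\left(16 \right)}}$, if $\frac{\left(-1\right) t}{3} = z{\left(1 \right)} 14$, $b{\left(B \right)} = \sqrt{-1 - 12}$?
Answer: $- \frac{i \sqrt{13}}{13} \approx - 0.27735 i$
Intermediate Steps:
$z{\left(X \right)} = 0$
$b{\left(B \right)} = i \sqrt{13}$ ($b{\left(B \right)} = \sqrt{-13} = i \sqrt{13}$)
$t = 0$ ($t = - 3 \cdot 0 \cdot 14 = \left(-3\right) 0 = 0$)
$\frac{1}{t + b{\left(16 \right)}} = \frac{1}{0 + i \sqrt{13}} = \frac{1}{i \sqrt{13}} = - \frac{i \sqrt{13}}{13}$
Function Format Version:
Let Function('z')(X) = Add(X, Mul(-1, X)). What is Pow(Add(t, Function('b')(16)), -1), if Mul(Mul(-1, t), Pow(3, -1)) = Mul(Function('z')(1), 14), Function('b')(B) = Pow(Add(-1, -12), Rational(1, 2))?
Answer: Mul(Rational(-1, 13), I, Pow(13, Rational(1, 2))) ≈ Mul(-0.27735, I)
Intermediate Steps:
Function('z')(X) = 0
Function('b')(B) = Mul(I, Pow(13, Rational(1, 2))) (Function('b')(B) = Pow(-13, Rational(1, 2)) = Mul(I, Pow(13, Rational(1, 2))))
t = 0 (t = Mul(-3, Mul(0, 14)) = Mul(-3, 0) = 0)
Pow(Add(t, Function('b')(16)), -1) = Pow(Add(0, Mul(I, Pow(13, Rational(1, 2)))), -1) = Pow(Mul(I, Pow(13, Rational(1, 2))), -1) = Mul(Rational(-1, 13), I, Pow(13, Rational(1, 2)))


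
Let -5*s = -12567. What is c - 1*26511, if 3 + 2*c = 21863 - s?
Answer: -168377/10 ≈ -16838.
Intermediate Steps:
s = 12567/5 (s = -⅕*(-12567) = 12567/5 ≈ 2513.4)
c = 96733/10 (c = -3/2 + (21863 - 1*12567/5)/2 = -3/2 + (21863 - 12567/5)/2 = -3/2 + (½)*(96748/5) = -3/2 + 48374/5 = 96733/10 ≈ 9673.3)
c - 1*26511 = 96733/10 - 1*26511 = 96733/10 - 26511 = -168377/10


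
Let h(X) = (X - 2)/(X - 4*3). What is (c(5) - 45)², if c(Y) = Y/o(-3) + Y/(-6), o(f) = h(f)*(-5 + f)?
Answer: 1311025/576 ≈ 2276.1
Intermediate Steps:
h(X) = (-2 + X)/(-12 + X) (h(X) = (-2 + X)/(X - 12) = (-2 + X)/(-12 + X))
o(f) = (-5 + f)*(-2 + f)/(-12 + f) (o(f) = ((-2 + f)/(-12 + f))*(-5 + f) = (-5 + f)*(-2 + f)/(-12 + f))
c(Y) = -13*Y/24 (c(Y) = Y/(((-5 - 3)*(-2 - 3)/(-12 - 3))) + Y/(-6) = Y/((-8*(-5)/(-15))) + Y*(-⅙) = Y/((-1/15*(-8)*(-5))) - Y/6 = Y/(-8/3) - Y/6 = Y*(-3/8) - Y/6 = -3*Y/8 - Y/6 = -13*Y/24)
(c(5) - 45)² = (-13/24*5 - 45)² = (-65/24 - 45)² = (-1145/24)² = 1311025/576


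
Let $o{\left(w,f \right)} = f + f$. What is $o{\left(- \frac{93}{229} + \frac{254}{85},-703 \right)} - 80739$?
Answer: $-82145$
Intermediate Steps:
$o{\left(w,f \right)} = 2 f$
$o{\left(- \frac{93}{229} + \frac{254}{85},-703 \right)} - 80739 = 2 \left(-703\right) - 80739 = -1406 - 80739 = -82145$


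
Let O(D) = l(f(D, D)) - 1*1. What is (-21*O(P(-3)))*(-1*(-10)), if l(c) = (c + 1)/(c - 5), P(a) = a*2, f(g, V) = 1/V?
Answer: 7560/31 ≈ 243.87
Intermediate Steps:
P(a) = 2*a
l(c) = (1 + c)/(-5 + c)
O(D) = -1 + (1 + 1/D)/(-5 + 1/D) (O(D) = (1 + 1/D)/(-5 + 1/D) - 1*1 = (1 + 1/D)/(-5 + 1/D) - 1 = -1 + (1 + 1/D)/(-5 + 1/D))
(-21*O(P(-3)))*(-1*(-10)) = (-(-126)*2*(-3)/(-1 + 5*(2*(-3))))*(-1*(-10)) = -(-126)*(-6)/(-1 + 5*(-6))*10 = -(-126)*(-6)/(-1 - 30)*10 = -(-126)*(-6)/(-31)*10 = -(-126)*(-6)*(-1)/31*10 = -21*(-36/31)*10 = (756/31)*10 = 7560/31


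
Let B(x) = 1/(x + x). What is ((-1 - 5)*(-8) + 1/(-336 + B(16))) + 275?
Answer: 3472541/10751 ≈ 323.00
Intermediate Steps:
B(x) = 1/(2*x)
((-1 - 5)*(-8) + 1/(-336 + B(16))) + 275 = ((-1 - 5)*(-8) + 1/(-336 + (½)/16)) + 275 = (-6*(-8) + 1/(-336 + (½)*(1/16))) + 275 = (48 + 1/(-336 + 1/32)) + 275 = (48 + 1/(-10751/32)) + 275 = (48 - 32/10751) + 275 = 516016/10751 + 275 = 3472541/10751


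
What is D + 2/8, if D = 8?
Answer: 33/4 ≈ 8.2500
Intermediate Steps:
D + 2/8 = 8 + 2/8 = 8 + 2*(1/8) = 8 + 1/4 = 33/4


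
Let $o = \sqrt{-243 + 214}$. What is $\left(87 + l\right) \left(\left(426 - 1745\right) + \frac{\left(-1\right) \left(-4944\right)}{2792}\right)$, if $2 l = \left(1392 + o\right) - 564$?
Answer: $- \frac{230316213}{349} - \frac{459713 i \sqrt{29}}{698} \approx -6.5993 \cdot 10^{5} - 3546.8 i$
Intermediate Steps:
$o = i \sqrt{29}$ ($o = \sqrt{-29} = i \sqrt{29} \approx 5.3852 i$)
$l = 414 + \frac{i \sqrt{29}}{2}$ ($l = \frac{\left(1392 + i \sqrt{29}\right) - 564}{2} = \frac{828 + i \sqrt{29}}{2} = 414 + \frac{i \sqrt{29}}{2} \approx 414.0 + 2.6926 i$)
$\left(87 + l\right) \left(\left(426 - 1745\right) + \frac{\left(-1\right) \left(-4944\right)}{2792}\right) = \left(87 + \left(414 + \frac{i \sqrt{29}}{2}\right)\right) \left(\left(426 - 1745\right) + \frac{\left(-1\right) \left(-4944\right)}{2792}\right) = \left(501 + \frac{i \sqrt{29}}{2}\right) \left(\left(426 - 1745\right) + 4944 \cdot \frac{1}{2792}\right) = \left(501 + \frac{i \sqrt{29}}{2}\right) \left(-1319 + \frac{618}{349}\right) = \left(501 + \frac{i \sqrt{29}}{2}\right) \left(- \frac{459713}{349}\right) = - \frac{230316213}{349} - \frac{459713 i \sqrt{29}}{698}$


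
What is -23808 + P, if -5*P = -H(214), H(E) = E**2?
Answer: -73244/5 ≈ -14649.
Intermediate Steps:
P = 45796/5 (P = -(-1)*214**2/5 = -(-1)*45796/5 = -1/5*(-45796) = 45796/5 ≈ 9159.2)
-23808 + P = -23808 + 45796/5 = -73244/5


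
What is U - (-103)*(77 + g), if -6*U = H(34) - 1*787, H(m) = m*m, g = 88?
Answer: 33867/2 ≈ 16934.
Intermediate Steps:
H(m) = m**2
U = -123/2 (U = -(34**2 - 1*787)/6 = -(1156 - 787)/6 = -1/6*369 = -123/2 ≈ -61.500)
U - (-103)*(77 + g) = -123/2 - (-103)*(77 + 88) = -123/2 - (-103)*165 = -123/2 - 1*(-16995) = -123/2 + 16995 = 33867/2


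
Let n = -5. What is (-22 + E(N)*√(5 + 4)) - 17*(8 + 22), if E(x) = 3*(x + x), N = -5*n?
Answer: -82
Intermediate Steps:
N = 25 (N = -5*(-5) = 25)
E(x) = 6*x (E(x) = 3*(2*x) = 6*x)
(-22 + E(N)*√(5 + 4)) - 17*(8 + 22) = (-22 + (6*25)*√(5 + 4)) - 17*(8 + 22) = (-22 + 150*√9) - 17*30 = (-22 + 150*3) - 510 = (-22 + 450) - 510 = 428 - 510 = -82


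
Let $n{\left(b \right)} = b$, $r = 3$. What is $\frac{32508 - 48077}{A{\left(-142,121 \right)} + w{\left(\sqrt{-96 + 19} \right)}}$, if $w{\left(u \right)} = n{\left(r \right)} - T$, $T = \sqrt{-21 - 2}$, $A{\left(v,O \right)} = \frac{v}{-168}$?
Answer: $- \frac{422418108}{266617} - \frac{109854864 i \sqrt{23}}{266617} \approx -1584.4 - 1976.0 i$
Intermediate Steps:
$A{\left(v,O \right)} = - \frac{v}{168}$ ($A{\left(v,O \right)} = v \left(- \frac{1}{168}\right) = - \frac{v}{168}$)
$T = i \sqrt{23}$ ($T = \sqrt{-23} = i \sqrt{23} \approx 4.7958 i$)
$w{\left(u \right)} = 3 - i \sqrt{23}$
$\frac{32508 - 48077}{A{\left(-142,121 \right)} + w{\left(\sqrt{-96 + 19} \right)}} = \frac{32508 - 48077}{\left(- \frac{1}{168}\right) \left(-142\right) + \left(3 - i \sqrt{23}\right)} = - \frac{15569}{\frac{71}{84} + \left(3 - i \sqrt{23}\right)} = - \frac{15569}{\frac{323}{84} - i \sqrt{23}}$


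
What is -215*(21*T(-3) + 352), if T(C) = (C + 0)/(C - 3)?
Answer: -155875/2 ≈ -77938.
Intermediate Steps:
T(C) = C/(-3 + C)
-215*(21*T(-3) + 352) = -215*(21*(-3/(-3 - 3)) + 352) = -215*(21*(-3/(-6)) + 352) = -215*(21*(-3*(-⅙)) + 352) = -215*(21*(½) + 352) = -215*(21/2 + 352) = -215*725/2 = -155875/2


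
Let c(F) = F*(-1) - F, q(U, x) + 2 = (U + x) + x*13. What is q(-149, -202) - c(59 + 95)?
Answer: -2671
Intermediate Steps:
q(U, x) = -2 + U + 14*x (q(U, x) = -2 + ((U + x) + x*13) = -2 + ((U + x) + 13*x) = -2 + (U + 14*x) = -2 + U + 14*x)
c(F) = -2*F (c(F) = -F - F = -2*F)
q(-149, -202) - c(59 + 95) = (-2 - 149 + 14*(-202)) - (-2)*(59 + 95) = (-2 - 149 - 2828) - (-2)*154 = -2979 - 1*(-308) = -2979 + 308 = -2671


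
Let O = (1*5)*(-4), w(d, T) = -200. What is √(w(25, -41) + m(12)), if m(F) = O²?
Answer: 10*√2 ≈ 14.142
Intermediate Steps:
O = -20 (O = 5*(-4) = -20)
m(F) = 400 (m(F) = (-20)² = 400)
√(w(25, -41) + m(12)) = √(-200 + 400) = √200 = 10*√2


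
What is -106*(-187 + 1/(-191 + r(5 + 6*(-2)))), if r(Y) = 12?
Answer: 3548244/179 ≈ 19823.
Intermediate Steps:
-106*(-187 + 1/(-191 + r(5 + 6*(-2)))) = -106*(-187 + 1/(-191 + 12)) = -106*(-187 + 1/(-179)) = -106*(-187 - 1/179) = -106*(-33474/179) = 3548244/179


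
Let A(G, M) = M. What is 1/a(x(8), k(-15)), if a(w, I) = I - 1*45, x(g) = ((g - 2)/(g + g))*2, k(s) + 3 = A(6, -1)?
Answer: -1/49 ≈ -0.020408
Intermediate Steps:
k(s) = -4 (k(s) = -3 - 1 = -4)
x(g) = (-2 + g)/g (x(g) = ((-2 + g)/((2*g)))*2 = ((-2 + g)*(1/(2*g)))*2 = ((-2 + g)/(2*g))*2 = (-2 + g)/g)
a(w, I) = -45 + I (a(w, I) = I - 45 = -45 + I)
1/a(x(8), k(-15)) = 1/(-45 - 4) = 1/(-49) = -1/49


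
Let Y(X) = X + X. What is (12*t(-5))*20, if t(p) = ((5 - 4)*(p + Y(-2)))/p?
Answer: 432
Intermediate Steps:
Y(X) = 2*X
t(p) = (-4 + p)/p (t(p) = ((5 - 4)*(p + 2*(-2)))/p = (1*(p - 4))/p = (1*(-4 + p))/p = (-4 + p)/p)
(12*t(-5))*20 = (12*((-4 - 5)/(-5)))*20 = (12*(-⅕*(-9)))*20 = (12*(9/5))*20 = (108/5)*20 = 432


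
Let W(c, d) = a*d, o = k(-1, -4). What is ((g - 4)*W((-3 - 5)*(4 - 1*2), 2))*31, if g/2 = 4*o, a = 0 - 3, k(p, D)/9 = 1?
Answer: -12648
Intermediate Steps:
k(p, D) = 9 (k(p, D) = 9*1 = 9)
o = 9
a = -3
W(c, d) = -3*d
g = 72 (g = 2*(4*9) = 2*36 = 72)
((g - 4)*W((-3 - 5)*(4 - 1*2), 2))*31 = ((72 - 4)*(-3*2))*31 = (68*(-6))*31 = -408*31 = -12648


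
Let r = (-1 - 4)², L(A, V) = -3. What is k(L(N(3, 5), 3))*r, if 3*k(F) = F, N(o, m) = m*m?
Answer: -25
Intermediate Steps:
N(o, m) = m²
k(F) = F/3
r = 25 (r = (-5)² = 25)
k(L(N(3, 5), 3))*r = ((⅓)*(-3))*25 = -1*25 = -25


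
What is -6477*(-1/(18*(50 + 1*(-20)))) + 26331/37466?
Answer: 326827/25740 ≈ 12.697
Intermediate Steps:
-6477*(-1/(18*(50 + 1*(-20)))) + 26331/37466 = -6477*(-1/(18*(50 - 20))) + 26331*(1/37466) = -6477/(30*(-18)) + 201/286 = -6477/(-540) + 201/286 = -6477*(-1/540) + 201/286 = 2159/180 + 201/286 = 326827/25740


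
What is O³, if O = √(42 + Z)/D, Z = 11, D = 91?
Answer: 53*√53/753571 ≈ 0.00051202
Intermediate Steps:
O = √53/91 (O = √(42 + 11)/91 = √53*(1/91) = √53/91 ≈ 0.080001)
O³ = (√53/91)³ = 53*√53/753571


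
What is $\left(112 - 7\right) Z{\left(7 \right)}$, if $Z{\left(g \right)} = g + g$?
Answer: $1470$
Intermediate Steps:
$Z{\left(g \right)} = 2 g$
$\left(112 - 7\right) Z{\left(7 \right)} = \left(112 - 7\right) 2 \cdot 7 = 105 \cdot 14 = 1470$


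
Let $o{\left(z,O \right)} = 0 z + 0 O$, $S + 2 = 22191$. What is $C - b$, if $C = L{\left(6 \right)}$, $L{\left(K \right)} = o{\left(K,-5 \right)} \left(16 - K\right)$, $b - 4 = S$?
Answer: $-22193$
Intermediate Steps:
$S = 22189$ ($S = -2 + 22191 = 22189$)
$b = 22193$ ($b = 4 + 22189 = 22193$)
$o{\left(z,O \right)} = 0$ ($o{\left(z,O \right)} = 0 + 0 = 0$)
$L{\left(K \right)} = 0$ ($L{\left(K \right)} = 0 \left(16 - K\right) = 0$)
$C = 0$
$C - b = 0 - 22193 = -22193$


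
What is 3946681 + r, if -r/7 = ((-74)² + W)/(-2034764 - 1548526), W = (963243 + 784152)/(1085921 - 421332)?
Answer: 9398685824060745923/2381415117810 ≈ 3.9467e+6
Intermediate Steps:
W = 1747395/664589 ≈ 2.6293
r = 25487257313/2381415117810 (r = -7*((-74)² + 1747395/664589)/(-2034764 - 1548526) = -7*(5476 + 1747395/664589)/(-3583290) = -25487257313*(-1)/(664589*3583290) = -7*(-3641036759/2381415117810) = 25487257313/2381415117810 ≈ 0.010703)
3946681 + r = 3946681 + 25487257313/2381415117810 = 9398685824060745923/2381415117810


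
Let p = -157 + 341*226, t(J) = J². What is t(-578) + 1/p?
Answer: 25694066357/76909 ≈ 3.3408e+5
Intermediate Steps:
p = 76909 (p = -157 + 77066 = 76909)
t(-578) + 1/p = (-578)² + 1/76909 = 334084 + 1/76909 = 25694066357/76909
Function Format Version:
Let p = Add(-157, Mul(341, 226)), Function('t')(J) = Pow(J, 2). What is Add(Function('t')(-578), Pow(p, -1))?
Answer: Rational(25694066357, 76909) ≈ 3.3408e+5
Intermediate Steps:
p = 76909 (p = Add(-157, 77066) = 76909)
Add(Function('t')(-578), Pow(p, -1)) = Add(Pow(-578, 2), Pow(76909, -1)) = Add(334084, Rational(1, 76909)) = Rational(25694066357, 76909)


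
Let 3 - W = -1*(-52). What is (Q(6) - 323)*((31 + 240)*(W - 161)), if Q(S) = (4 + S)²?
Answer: 12690930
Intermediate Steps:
W = -49 (W = 3 - (-1)*(-52) = 3 - 1*52 = 3 - 52 = -49)
(Q(6) - 323)*((31 + 240)*(W - 161)) = ((4 + 6)² - 323)*((31 + 240)*(-49 - 161)) = (10² - 323)*(271*(-210)) = (100 - 323)*(-56910) = -223*(-56910) = 12690930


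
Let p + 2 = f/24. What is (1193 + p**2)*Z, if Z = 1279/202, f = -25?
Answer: 885703663/116352 ≈ 7612.3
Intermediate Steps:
p = -73/24 (p = -2 - 25/24 = -73/24 ≈ -3.0417)
Z = 1279/202 (Z = 1279*(1/202) = 1279/202 ≈ 6.3317)
(1193 + p**2)*Z = (1193 + (-73/24)**2)*(1279/202) = (1193 + 5329/576)*(1279/202) = (692497/576)*(1279/202) = 885703663/116352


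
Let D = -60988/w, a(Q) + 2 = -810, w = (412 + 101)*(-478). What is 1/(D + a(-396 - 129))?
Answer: -122607/99526390 ≈ -0.0012319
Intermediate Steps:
w = -245214 (w = 513*(-478) = -245214)
a(Q) = -812 (a(Q) = -2 - 810 = -812)
D = 30494/122607 (D = -60988/(-245214) = -60988*(-1/245214) = 30494/122607 ≈ 0.24871)
1/(D + a(-396 - 129)) = 1/(30494/122607 - 812) = 1/(-99526390/122607) = -122607/99526390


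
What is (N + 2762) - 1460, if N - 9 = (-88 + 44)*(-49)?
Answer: 3467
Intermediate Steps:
N = 2165 (N = 9 + (-88 + 44)*(-49) = 9 - 44*(-49) = 9 + 2156 = 2165)
(N + 2762) - 1460 = (2165 + 2762) - 1460 = 4927 - 1460 = 3467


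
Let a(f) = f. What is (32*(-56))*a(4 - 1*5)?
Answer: 1792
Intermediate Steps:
(32*(-56))*a(4 - 1*5) = (32*(-56))*(4 - 1*5) = -1792*(4 - 5) = -1792*(-1) = 1792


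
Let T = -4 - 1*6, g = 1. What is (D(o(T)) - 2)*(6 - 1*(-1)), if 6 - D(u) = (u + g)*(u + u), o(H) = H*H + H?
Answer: -114632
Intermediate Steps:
T = -10 (T = -4 - 6 = -10)
o(H) = H + H² (o(H) = H² + H = H + H²)
D(u) = 6 - 2*u*(1 + u) (D(u) = 6 - (u + 1)*(u + u) = 6 - (1 + u)*2*u = 6 - 2*u*(1 + u))
(D(o(T)) - 2)*(6 - 1*(-1)) = ((6 - (-20)*(1 - 10) - 2*100*(1 - 10)²) - 2)*(6 - 1*(-1)) = ((6 - (-20)*(-9) - 2*(-10*(-9))²) - 2)*(6 + 1) = ((6 - 2*90 - 2*90²) - 2)*7 = ((6 - 180 - 2*8100) - 2)*7 = ((6 - 180 - 16200) - 2)*7 = (-16374 - 2)*7 = -16376*7 = -114632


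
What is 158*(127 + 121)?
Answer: 39184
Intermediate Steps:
158*(127 + 121) = 158*248 = 39184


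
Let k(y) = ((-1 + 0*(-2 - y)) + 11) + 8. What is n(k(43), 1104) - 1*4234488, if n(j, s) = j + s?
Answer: -4233366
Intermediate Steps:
k(y) = 18 (k(y) = ((-1 + 0) + 11) + 8 = (-1 + 11) + 8 = 10 + 8 = 18)
n(k(43), 1104) - 1*4234488 = (18 + 1104) - 1*4234488 = 1122 - 4234488 = -4233366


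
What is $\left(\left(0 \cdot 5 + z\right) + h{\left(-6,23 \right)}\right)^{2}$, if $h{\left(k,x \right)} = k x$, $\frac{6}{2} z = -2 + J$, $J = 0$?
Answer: $\frac{173056}{9} \approx 19228.0$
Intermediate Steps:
$z = - \frac{2}{3}$ ($z = \frac{-2 + 0}{3} = \frac{1}{3} \left(-2\right) = - \frac{2}{3} \approx -0.66667$)
$\left(\left(0 \cdot 5 + z\right) + h{\left(-6,23 \right)}\right)^{2} = \left(\left(0 \cdot 5 - \frac{2}{3}\right) - 138\right)^{2} = \left(\left(0 - \frac{2}{3}\right) - 138\right)^{2} = \left(- \frac{2}{3} - 138\right)^{2} = \left(- \frac{416}{3}\right)^{2} = \frac{173056}{9}$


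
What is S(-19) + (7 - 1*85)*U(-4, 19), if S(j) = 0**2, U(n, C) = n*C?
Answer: 5928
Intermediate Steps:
U(n, C) = C*n
S(j) = 0
S(-19) + (7 - 1*85)*U(-4, 19) = 0 + (7 - 1*85)*(19*(-4)) = 0 + (7 - 85)*(-76) = 0 - 78*(-76) = 0 + 5928 = 5928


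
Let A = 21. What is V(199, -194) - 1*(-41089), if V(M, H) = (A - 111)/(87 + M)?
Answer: 5875682/143 ≈ 41089.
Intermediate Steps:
V(M, H) = -90/(87 + M) (V(M, H) = (21 - 111)/(87 + M) = -90/(87 + M))
V(199, -194) - 1*(-41089) = -90/(87 + 199) - 1*(-41089) = -90/286 + 41089 = -90*1/286 + 41089 = -45/143 + 41089 = 5875682/143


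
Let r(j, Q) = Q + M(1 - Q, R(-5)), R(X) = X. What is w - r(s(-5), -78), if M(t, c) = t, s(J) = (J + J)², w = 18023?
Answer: 18022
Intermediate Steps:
s(J) = 4*J² (s(J) = (2*J)² = 4*J²)
r(j, Q) = 1 (r(j, Q) = Q + (1 - Q) = 1)
w - r(s(-5), -78) = 18023 - 1*1 = 18023 - 1 = 18022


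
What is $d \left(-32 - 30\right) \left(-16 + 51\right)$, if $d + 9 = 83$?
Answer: $-160580$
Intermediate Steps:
$d = 74$ ($d = -9 + 83 = 74$)
$d \left(-32 - 30\right) \left(-16 + 51\right) = 74 \left(-32 - 30\right) \left(-16 + 51\right) = 74 \left(-32 - 30\right) 35 = 74 \left(-62\right) 35 = \left(-4588\right) 35 = -160580$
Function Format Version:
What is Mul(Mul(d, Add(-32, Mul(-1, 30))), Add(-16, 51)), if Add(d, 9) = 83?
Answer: -160580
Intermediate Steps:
d = 74 (d = Add(-9, 83) = 74)
Mul(Mul(d, Add(-32, Mul(-1, 30))), Add(-16, 51)) = Mul(Mul(74, Add(-32, Mul(-1, 30))), Add(-16, 51)) = Mul(Mul(74, Add(-32, -30)), 35) = Mul(Mul(74, -62), 35) = Mul(-4588, 35) = -160580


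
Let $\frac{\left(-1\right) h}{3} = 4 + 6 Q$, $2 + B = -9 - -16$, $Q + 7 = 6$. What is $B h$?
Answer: $30$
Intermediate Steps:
$Q = -1$ ($Q = -7 + 6 = -1$)
$B = 5$ ($B = -2 - -7 = -2 + \left(-9 + 16\right) = -2 + 7 = 5$)
$h = 6$ ($h = - 3 \left(4 + 6 \left(-1\right)\right) = - 3 \left(4 - 6\right) = \left(-3\right) \left(-2\right) = 6$)
$B h = 5 \cdot 6 = 30$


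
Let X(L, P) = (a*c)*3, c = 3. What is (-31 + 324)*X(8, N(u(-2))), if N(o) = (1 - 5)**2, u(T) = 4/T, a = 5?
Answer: 13185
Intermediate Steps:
N(o) = 16 (N(o) = (-4)**2 = 16)
X(L, P) = 45 (X(L, P) = (5*3)*3 = 15*3 = 45)
(-31 + 324)*X(8, N(u(-2))) = (-31 + 324)*45 = 293*45 = 13185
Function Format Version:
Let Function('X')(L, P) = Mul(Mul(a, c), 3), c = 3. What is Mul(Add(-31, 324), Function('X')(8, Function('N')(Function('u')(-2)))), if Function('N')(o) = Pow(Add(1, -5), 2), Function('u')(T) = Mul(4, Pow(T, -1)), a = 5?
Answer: 13185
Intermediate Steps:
Function('N')(o) = 16 (Function('N')(o) = Pow(-4, 2) = 16)
Function('X')(L, P) = 45 (Function('X')(L, P) = Mul(Mul(5, 3), 3) = Mul(15, 3) = 45)
Mul(Add(-31, 324), Function('X')(8, Function('N')(Function('u')(-2)))) = Mul(Add(-31, 324), 45) = Mul(293, 45) = 13185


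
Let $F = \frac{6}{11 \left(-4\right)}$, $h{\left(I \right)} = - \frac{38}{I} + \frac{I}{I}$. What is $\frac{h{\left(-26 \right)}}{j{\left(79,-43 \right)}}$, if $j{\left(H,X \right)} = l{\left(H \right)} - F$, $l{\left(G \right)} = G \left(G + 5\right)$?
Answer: $\frac{704}{1897935} \approx 0.00037093$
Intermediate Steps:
$h{\left(I \right)} = 1 - \frac{38}{I}$ ($h{\left(I \right)} = - \frac{38}{I} + 1 = 1 - \frac{38}{I}$)
$l{\left(G \right)} = G \left(5 + G\right)$
$F = - \frac{3}{22}$ ($F = \frac{6}{-44} = 6 \left(- \frac{1}{44}\right) = - \frac{3}{22} \approx -0.13636$)
$j{\left(H,X \right)} = \frac{3}{22} + H \left(5 + H\right)$ ($j{\left(H,X \right)} = H \left(5 + H\right) - - \frac{3}{22} = H \left(5 + H\right) + \frac{3}{22} = \frac{3}{22} + H \left(5 + H\right)$)
$\frac{h{\left(-26 \right)}}{j{\left(79,-43 \right)}} = \frac{\frac{1}{-26} \left(-38 - 26\right)}{\frac{3}{22} + 79 \left(5 + 79\right)} = \frac{\left(- \frac{1}{26}\right) \left(-64\right)}{\frac{3}{22} + 79 \cdot 84} = \frac{32}{13 \left(\frac{3}{22} + 6636\right)} = \frac{32}{13 \cdot \frac{145995}{22}} = \frac{32}{13} \cdot \frac{22}{145995} = \frac{704}{1897935}$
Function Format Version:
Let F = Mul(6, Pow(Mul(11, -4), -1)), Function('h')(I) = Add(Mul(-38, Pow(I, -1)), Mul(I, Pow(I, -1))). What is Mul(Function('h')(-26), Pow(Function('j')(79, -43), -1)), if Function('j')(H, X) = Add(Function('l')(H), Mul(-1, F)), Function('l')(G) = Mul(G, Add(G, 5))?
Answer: Rational(704, 1897935) ≈ 0.00037093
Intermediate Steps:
Function('h')(I) = Add(1, Mul(-38, Pow(I, -1))) (Function('h')(I) = Add(Mul(-38, Pow(I, -1)), 1) = Add(1, Mul(-38, Pow(I, -1))))
Function('l')(G) = Mul(G, Add(5, G))
F = Rational(-3, 22) (F = Mul(6, Pow(-44, -1)) = Mul(6, Rational(-1, 44)) = Rational(-3, 22) ≈ -0.13636)
Function('j')(H, X) = Add(Rational(3, 22), Mul(H, Add(5, H))) (Function('j')(H, X) = Add(Mul(H, Add(5, H)), Mul(-1, Rational(-3, 22))) = Add(Mul(H, Add(5, H)), Rational(3, 22)) = Add(Rational(3, 22), Mul(H, Add(5, H))))
Mul(Function('h')(-26), Pow(Function('j')(79, -43), -1)) = Mul(Mul(Pow(-26, -1), Add(-38, -26)), Pow(Add(Rational(3, 22), Mul(79, Add(5, 79))), -1)) = Mul(Mul(Rational(-1, 26), -64), Pow(Add(Rational(3, 22), Mul(79, 84)), -1)) = Mul(Rational(32, 13), Pow(Add(Rational(3, 22), 6636), -1)) = Mul(Rational(32, 13), Pow(Rational(145995, 22), -1)) = Mul(Rational(32, 13), Rational(22, 145995)) = Rational(704, 1897935)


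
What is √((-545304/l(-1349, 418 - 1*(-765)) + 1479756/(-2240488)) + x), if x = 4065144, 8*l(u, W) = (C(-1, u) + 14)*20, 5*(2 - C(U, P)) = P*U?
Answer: √25361279271855076423906/78977202 ≈ 2016.4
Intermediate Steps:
C(U, P) = 2 - P*U/5
l(u, W) = 40 + u/2 (l(u, W) = (((2 - ⅕*u*(-1)) + 14)*20)/8 = (((2 + u/5) + 14)*20)/8 = ((16 + u/5)*20)/8 = (320 + 4*u)/8 = 40 + u/2)
√((-545304/l(-1349, 418 - 1*(-765)) + 1479756/(-2240488)) + x) = √((-545304/(40 + (½)*(-1349)) + 1479756/(-2240488)) + 4065144) = √((-545304/(40 - 1349/2) + 1479756*(-1/2240488)) + 4065144) = √((-545304/(-1269/2) - 369939/560122) + 4065144) = √((-545304*(-2/1269) - 369939/560122) + 4065144) = √((363536/423 - 369939/560122) + 4065144) = √(203468027195/236931606 + 4065144) = √(963364564568459/236931606) = √25361279271855076423906/78977202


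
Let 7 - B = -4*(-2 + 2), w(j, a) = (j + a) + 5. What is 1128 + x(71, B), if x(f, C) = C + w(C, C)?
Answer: 1154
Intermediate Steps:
w(j, a) = 5 + a + j (w(j, a) = (a + j) + 5 = 5 + a + j)
B = 7 (B = 7 - (-4)*(-2 + 2) = 7 - (-4)*0 = 7 - 1*0 = 7 + 0 = 7)
x(f, C) = 5 + 3*C (x(f, C) = C + (5 + C + C) = C + (5 + 2*C) = 5 + 3*C)
1128 + x(71, B) = 1128 + (5 + 3*7) = 1128 + (5 + 21) = 1128 + 26 = 1154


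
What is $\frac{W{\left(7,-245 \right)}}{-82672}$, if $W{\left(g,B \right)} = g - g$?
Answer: $0$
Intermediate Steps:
$W{\left(g,B \right)} = 0$
$\frac{W{\left(7,-245 \right)}}{-82672} = \frac{0}{-82672} = 0 \left(- \frac{1}{82672}\right) = 0$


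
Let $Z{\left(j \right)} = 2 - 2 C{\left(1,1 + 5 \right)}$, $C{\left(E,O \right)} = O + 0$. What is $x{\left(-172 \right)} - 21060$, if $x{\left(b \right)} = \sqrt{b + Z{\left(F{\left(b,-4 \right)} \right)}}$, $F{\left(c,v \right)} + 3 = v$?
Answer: $-21060 + i \sqrt{182} \approx -21060.0 + 13.491 i$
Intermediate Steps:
$F{\left(c,v \right)} = -3 + v$
$C{\left(E,O \right)} = O$
$Z{\left(j \right)} = -10$ ($Z{\left(j \right)} = 2 - 2 \left(1 + 5\right) = 2 - 12 = -10$)
$x{\left(b \right)} = \sqrt{-10 + b}$ ($x{\left(b \right)} = \sqrt{b - 10} = \sqrt{-10 + b}$)
$x{\left(-172 \right)} - 21060 = \sqrt{-10 - 172} - 21060 = \sqrt{-182} - 21060 = i \sqrt{182} - 21060 = -21060 + i \sqrt{182}$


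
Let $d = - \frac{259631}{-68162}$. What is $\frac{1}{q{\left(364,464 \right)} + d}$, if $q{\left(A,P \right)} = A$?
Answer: $\frac{68162}{25070599} \approx 0.0027188$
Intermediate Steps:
$d = \frac{259631}{68162}$ ($d = \left(-259631\right) \left(- \frac{1}{68162}\right) = \frac{259631}{68162} \approx 3.809$)
$\frac{1}{q{\left(364,464 \right)} + d} = \frac{1}{364 + \frac{259631}{68162}} = \frac{1}{\frac{25070599}{68162}} = \frac{68162}{25070599}$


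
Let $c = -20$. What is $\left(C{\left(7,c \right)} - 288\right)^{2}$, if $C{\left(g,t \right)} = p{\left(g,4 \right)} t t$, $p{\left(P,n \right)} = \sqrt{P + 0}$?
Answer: $1202944 - 230400 \sqrt{7} \approx 5.9336 \cdot 10^{5}$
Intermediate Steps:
$p{\left(P,n \right)} = \sqrt{P}$
$C{\left(g,t \right)} = \sqrt{g} t^{2}$ ($C{\left(g,t \right)} = \sqrt{g} t t = t \sqrt{g} t = \sqrt{g} t^{2}$)
$\left(C{\left(7,c \right)} - 288\right)^{2} = \left(\sqrt{7} \left(-20\right)^{2} - 288\right)^{2} = \left(\sqrt{7} \cdot 400 - 288\right)^{2} = \left(400 \sqrt{7} - 288\right)^{2} = \left(-288 + 400 \sqrt{7}\right)^{2}$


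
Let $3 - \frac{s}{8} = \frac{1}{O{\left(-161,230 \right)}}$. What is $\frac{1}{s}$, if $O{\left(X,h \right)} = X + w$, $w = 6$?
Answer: $\frac{155}{3728} \approx 0.041577$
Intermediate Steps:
$O{\left(X,h \right)} = 6 + X$ ($O{\left(X,h \right)} = X + 6 = 6 + X$)
$s = \frac{3728}{155}$ ($s = 24 - \frac{8}{6 - 161} = 24 - \frac{8}{-155} = 24 - - \frac{8}{155} = 24 + \frac{8}{155} = \frac{3728}{155} \approx 24.052$)
$\frac{1}{s} = \frac{1}{\frac{3728}{155}} = \frac{155}{3728}$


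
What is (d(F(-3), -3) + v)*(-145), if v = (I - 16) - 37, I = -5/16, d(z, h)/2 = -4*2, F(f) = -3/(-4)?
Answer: 160805/16 ≈ 10050.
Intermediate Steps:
F(f) = ¾ (F(f) = -3*(-¼) = ¾)
d(z, h) = -16 (d(z, h) = 2*(-4*2) = 2*(-8) = -16)
I = -5/16 (I = -5*1/16 = -5/16 ≈ -0.31250)
v = -853/16 (v = (-5/16 - 16) - 37 = -261/16 - 37 = -853/16 ≈ -53.313)
(d(F(-3), -3) + v)*(-145) = (-16 - 853/16)*(-145) = -1109/16*(-145) = 160805/16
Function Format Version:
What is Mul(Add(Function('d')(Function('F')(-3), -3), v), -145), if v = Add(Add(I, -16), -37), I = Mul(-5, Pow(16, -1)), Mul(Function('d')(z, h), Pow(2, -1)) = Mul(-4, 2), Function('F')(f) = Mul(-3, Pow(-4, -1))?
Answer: Rational(160805, 16) ≈ 10050.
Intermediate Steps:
Function('F')(f) = Rational(3, 4) (Function('F')(f) = Mul(-3, Rational(-1, 4)) = Rational(3, 4))
Function('d')(z, h) = -16 (Function('d')(z, h) = Mul(2, Mul(-4, 2)) = Mul(2, -8) = -16)
I = Rational(-5, 16) (I = Mul(-5, Rational(1, 16)) = Rational(-5, 16) ≈ -0.31250)
v = Rational(-853, 16) (v = Add(Add(Rational(-5, 16), -16), -37) = Add(Rational(-261, 16), -37) = Rational(-853, 16) ≈ -53.313)
Mul(Add(Function('d')(Function('F')(-3), -3), v), -145) = Mul(Add(-16, Rational(-853, 16)), -145) = Mul(Rational(-1109, 16), -145) = Rational(160805, 16)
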